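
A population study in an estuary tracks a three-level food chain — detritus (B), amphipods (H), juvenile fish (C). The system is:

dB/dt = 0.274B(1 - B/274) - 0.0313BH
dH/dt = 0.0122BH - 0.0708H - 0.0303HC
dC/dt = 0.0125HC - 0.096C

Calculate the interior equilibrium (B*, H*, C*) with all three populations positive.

From dC/dt = 0: 0.0125H* = 0.096, so H* = 7.68.
From dB/dt = 0: 0.274(1 - B*/274) = 0.0313·7.68, giving B* = 274·(1 - 0.877) = 33.6.
From dH/dt = 0: 0.0122·33.6 - 0.0708 = 0.0303C*, so C* = 0.339/0.0303 = 11.2.

B* ≈ 33.6, H* ≈ 7.68, C* ≈ 11.2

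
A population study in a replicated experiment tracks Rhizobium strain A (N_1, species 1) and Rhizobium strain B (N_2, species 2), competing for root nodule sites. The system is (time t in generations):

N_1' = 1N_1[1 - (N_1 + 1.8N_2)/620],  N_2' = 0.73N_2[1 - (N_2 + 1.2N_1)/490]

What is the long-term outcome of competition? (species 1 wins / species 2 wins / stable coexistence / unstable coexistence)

unstable coexistence (outcome depends on initial conditions)

Compare the nullcline intercepts: K1/α12 = 620/1.8 = 344 < K2 = 490; K2/α21 = 490/1.2 = 408 < K1 = 620.
Since both are reversed, neither can invade when rare; the interior point is a saddle.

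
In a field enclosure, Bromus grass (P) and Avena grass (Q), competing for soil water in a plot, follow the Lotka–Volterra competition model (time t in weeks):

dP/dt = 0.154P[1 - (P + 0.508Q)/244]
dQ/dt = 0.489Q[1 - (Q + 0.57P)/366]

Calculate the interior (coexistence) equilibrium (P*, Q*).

P* ≈ 81.7, Q* ≈ 319

Setting both brackets to zero gives the nullclines P + 0.508Q = 244 and 0.57P + Q = 366.
Substituting Q = 366 - 0.57P into the first: P(1 - 0.508·0.57) = 244 - 0.508·366.
So P* = 58.1/0.71 = 81.7, and then Q* = 366 - 0.57·81.7 = 319.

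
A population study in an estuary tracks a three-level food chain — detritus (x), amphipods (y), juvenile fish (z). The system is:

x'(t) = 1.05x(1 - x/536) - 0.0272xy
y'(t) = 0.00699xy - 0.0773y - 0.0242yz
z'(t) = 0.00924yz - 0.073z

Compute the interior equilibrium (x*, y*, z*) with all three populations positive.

x* ≈ 426, y* ≈ 7.9, z* ≈ 120

From dz/dt = 0: 0.00924y* = 0.073, so y* = 7.9.
From dx/dt = 0: 1.05(1 - x*/536) = 0.0272·7.9, giving x* = 536·(1 - 0.205) = 426.
From dy/dt = 0: 0.00699·426 - 0.0773 = 0.0242z*, so z* = 2.9/0.0242 = 120.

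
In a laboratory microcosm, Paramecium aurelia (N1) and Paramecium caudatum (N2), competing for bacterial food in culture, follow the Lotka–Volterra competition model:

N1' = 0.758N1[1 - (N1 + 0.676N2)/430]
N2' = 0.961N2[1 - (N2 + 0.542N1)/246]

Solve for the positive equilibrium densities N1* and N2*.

Setting both brackets to zero gives the nullclines N1 + 0.676N2 = 430 and 0.542N1 + N2 = 246.
Substituting N2 = 246 - 0.542N1 into the first: N1(1 - 0.676·0.542) = 430 - 0.676·246.
So N1* = 264/0.634 = 416, and then N2* = 246 - 0.542·416 = 20.4.

N1* ≈ 416, N2* ≈ 20.4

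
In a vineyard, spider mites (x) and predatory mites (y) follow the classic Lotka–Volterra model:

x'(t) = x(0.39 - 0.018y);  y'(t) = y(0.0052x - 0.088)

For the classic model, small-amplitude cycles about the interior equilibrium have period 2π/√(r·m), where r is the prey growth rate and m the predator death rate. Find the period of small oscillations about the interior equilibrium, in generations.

Here r = 0.39 and m = 0.088, so r·m = 0.0343.
ω = √0.0343 = 0.185 per generation, hence T = 2π/ω ≈ 33.9 generations.

T ≈ 33.9 generations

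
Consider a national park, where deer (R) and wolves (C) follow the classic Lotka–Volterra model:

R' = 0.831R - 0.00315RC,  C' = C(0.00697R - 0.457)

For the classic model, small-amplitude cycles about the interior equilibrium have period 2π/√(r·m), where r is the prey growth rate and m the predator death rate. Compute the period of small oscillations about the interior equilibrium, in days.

Here r = 0.831 and m = 0.457, so r·m = 0.38.
ω = √0.38 = 0.616 per day, hence T = 2π/ω ≈ 10.2 days.

T ≈ 10.2 days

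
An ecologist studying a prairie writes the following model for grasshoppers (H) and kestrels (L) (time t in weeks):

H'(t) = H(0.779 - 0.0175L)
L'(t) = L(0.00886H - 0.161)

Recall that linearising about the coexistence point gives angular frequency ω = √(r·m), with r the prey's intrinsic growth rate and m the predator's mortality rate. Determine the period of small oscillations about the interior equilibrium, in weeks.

Here r = 0.779 and m = 0.161, so r·m = 0.125.
ω = √0.125 = 0.354 per week, hence T = 2π/ω ≈ 17.7 weeks.

T ≈ 17.7 weeks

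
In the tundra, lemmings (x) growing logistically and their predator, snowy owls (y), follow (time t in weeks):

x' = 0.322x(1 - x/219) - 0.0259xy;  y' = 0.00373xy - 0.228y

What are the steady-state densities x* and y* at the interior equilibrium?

From dy/dt = 0 with y > 0: 0.00373x* = 0.228, so x* = 61.1.
Substitute into dx/dt = 0: 0.322(1 - 61.1/219) = 0.0259y*.
The bracket is 0.721, giving y* = 0.232/0.0259 = 8.96.

x* ≈ 61.1, y* ≈ 8.96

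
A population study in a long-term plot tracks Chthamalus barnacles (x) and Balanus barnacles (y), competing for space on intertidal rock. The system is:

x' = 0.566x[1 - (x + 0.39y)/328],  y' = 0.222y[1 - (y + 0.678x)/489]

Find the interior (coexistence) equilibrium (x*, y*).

Setting both brackets to zero gives the nullclines x + 0.39y = 328 and 0.678x + y = 489.
Substituting y = 489 - 0.678x into the first: x(1 - 0.39·0.678) = 328 - 0.39·489.
So x* = 137/0.736 = 187, and then y* = 489 - 0.678·187 = 362.

x* ≈ 187, y* ≈ 362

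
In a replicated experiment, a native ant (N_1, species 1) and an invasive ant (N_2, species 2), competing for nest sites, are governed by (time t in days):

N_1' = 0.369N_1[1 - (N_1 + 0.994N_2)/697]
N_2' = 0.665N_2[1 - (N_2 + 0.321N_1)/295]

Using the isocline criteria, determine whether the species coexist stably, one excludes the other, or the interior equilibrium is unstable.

stable coexistence

Compare the nullcline intercepts: K1/α12 = 697/0.994 = 701 > K2 = 295; K2/α21 = 295/0.321 = 919 > K1 = 697.
Since both inequalities hold, each species can invade when rare, so the interior equilibrium is stable.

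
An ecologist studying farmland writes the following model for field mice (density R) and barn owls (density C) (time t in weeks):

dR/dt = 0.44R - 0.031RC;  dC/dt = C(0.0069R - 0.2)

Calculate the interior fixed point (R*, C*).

Set dC/dt = 0 with C > 0: 0.0069R - 0.2 = 0, so R* = 0.2/0.0069 = 29.
Set dR/dt = 0 with R > 0: 0.44 - 0.031C = 0, so C* = 0.44/0.031 = 14.2.

R* ≈ 29, C* ≈ 14.2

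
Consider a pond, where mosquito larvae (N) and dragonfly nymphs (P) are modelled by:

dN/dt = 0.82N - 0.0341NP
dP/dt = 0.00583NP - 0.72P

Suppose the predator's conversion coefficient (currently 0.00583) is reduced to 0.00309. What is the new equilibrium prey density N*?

At the interior fixed point, setting dP/dt = 0 with P > 0 fixes N* = (predator death rate)/(NP coefficient) — independent of the other coefficients.
With the change, N* = 0.72/0.00309 = 233; it rises from 123.

N* ≈ 233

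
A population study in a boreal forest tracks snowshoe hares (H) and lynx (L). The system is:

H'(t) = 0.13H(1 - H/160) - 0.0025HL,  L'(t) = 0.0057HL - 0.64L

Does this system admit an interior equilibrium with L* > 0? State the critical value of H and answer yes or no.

The predator equation gives dL/dt > 0 only when H > 0.64/0.0057 = 112.
Without the predator, H → K = 160. Since 160 > 112, the predator can invade and persist.

Threshold H = 112; K > 112, so yes, the predator persists.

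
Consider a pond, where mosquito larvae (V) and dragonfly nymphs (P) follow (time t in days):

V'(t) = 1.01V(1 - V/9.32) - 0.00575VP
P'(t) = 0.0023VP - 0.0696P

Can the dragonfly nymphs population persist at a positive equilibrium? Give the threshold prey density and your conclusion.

Threshold V = 30.3; K < 30.3, so no, the predator goes extinct.

The predator equation gives dP/dt > 0 only when V > 0.0696/0.0023 = 30.3.
Without the predator, V → K = 9.32. Since 9.32 < 30.3, the predator cannot invade.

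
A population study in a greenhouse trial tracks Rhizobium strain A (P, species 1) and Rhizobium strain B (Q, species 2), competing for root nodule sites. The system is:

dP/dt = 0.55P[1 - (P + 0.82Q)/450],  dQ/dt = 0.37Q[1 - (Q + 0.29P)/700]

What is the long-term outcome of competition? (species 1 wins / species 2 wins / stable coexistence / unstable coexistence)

species 2 excludes species 1

Compare the nullcline intercepts: K1/α12 = 450/0.82 = 549 < K2 = 700; K2/α21 = 700/0.29 = 2410 > K1 = 450.
Since the inequalities point opposite ways, species 2 can invade but species 1 cannot.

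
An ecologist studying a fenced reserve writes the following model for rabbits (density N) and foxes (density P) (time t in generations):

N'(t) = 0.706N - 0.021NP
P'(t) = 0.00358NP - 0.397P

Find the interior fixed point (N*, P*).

N* ≈ 111, P* ≈ 33.6

Set dP/dt = 0 with P > 0: 0.00358N - 0.397 = 0, so N* = 0.397/0.00358 = 111.
Set dN/dt = 0 with N > 0: 0.706 - 0.021P = 0, so P* = 0.706/0.021 = 33.6.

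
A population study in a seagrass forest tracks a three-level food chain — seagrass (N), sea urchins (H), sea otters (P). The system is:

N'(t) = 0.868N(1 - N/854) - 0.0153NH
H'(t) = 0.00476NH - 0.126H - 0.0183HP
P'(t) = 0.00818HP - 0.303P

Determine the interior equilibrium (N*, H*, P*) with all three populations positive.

N* ≈ 296, H* ≈ 37, P* ≈ 70.2

From dP/dt = 0: 0.00818H* = 0.303, so H* = 37.
From dN/dt = 0: 0.868(1 - N*/854) = 0.0153·37, giving N* = 854·(1 - 0.653) = 296.
From dH/dt = 0: 0.00476·296 - 0.126 = 0.0183P*, so P* = 1.28/0.0183 = 70.2.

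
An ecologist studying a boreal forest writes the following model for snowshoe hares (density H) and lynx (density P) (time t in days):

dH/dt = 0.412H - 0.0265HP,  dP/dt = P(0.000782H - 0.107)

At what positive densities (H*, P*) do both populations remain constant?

H* ≈ 137, P* ≈ 15.5

Set dP/dt = 0 with P > 0: 0.000782H - 0.107 = 0, so H* = 0.107/0.000782 = 137.
Set dH/dt = 0 with H > 0: 0.412 - 0.0265P = 0, so P* = 0.412/0.0265 = 15.5.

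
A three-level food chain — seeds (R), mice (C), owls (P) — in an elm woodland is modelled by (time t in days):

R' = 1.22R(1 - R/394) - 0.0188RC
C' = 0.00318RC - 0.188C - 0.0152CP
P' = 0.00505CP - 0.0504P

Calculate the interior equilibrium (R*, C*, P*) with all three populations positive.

From dP/dt = 0: 0.00505C* = 0.0504, so C* = 9.98.
From dR/dt = 0: 1.22(1 - R*/394) = 0.0188·9.98, giving R* = 394·(1 - 0.154) = 333.
From dC/dt = 0: 0.00318·333 - 0.188 = 0.0152P*, so P* = 0.872/0.0152 = 57.4.

R* ≈ 333, C* ≈ 9.98, P* ≈ 57.4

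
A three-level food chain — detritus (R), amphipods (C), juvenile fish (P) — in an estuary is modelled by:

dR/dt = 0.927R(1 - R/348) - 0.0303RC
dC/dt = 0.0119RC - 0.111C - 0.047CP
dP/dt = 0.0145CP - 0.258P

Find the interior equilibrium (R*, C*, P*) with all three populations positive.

R* ≈ 146, C* ≈ 17.8, P* ≈ 34.5

From dP/dt = 0: 0.0145C* = 0.258, so C* = 17.8.
From dR/dt = 0: 0.927(1 - R*/348) = 0.0303·17.8, giving R* = 348·(1 - 0.582) = 146.
From dC/dt = 0: 0.0119·146 - 0.111 = 0.047P*, so P* = 1.62/0.047 = 34.5.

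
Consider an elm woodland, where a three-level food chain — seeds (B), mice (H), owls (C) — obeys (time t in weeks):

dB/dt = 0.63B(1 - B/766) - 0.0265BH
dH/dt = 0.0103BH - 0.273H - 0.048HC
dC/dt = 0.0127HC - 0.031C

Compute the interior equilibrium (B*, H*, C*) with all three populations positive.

B* ≈ 687, H* ≈ 2.44, C* ≈ 142

From dC/dt = 0: 0.0127H* = 0.031, so H* = 2.44.
From dB/dt = 0: 0.63(1 - B*/766) = 0.0265·2.44, giving B* = 766·(1 - 0.103) = 687.
From dH/dt = 0: 0.0103·687 - 0.273 = 0.048C*, so C* = 6.81/0.048 = 142.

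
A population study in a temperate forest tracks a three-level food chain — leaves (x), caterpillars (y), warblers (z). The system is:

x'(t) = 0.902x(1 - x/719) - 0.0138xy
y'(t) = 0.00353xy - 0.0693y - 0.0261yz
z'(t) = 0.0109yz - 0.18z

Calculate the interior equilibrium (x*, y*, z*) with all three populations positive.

x* ≈ 537, y* ≈ 16.5, z* ≈ 70

From dz/dt = 0: 0.0109y* = 0.18, so y* = 16.5.
From dx/dt = 0: 0.902(1 - x*/719) = 0.0138·16.5, giving x* = 719·(1 - 0.253) = 537.
From dy/dt = 0: 0.00353·537 - 0.0693 = 0.0261z*, so z* = 1.83/0.0261 = 70.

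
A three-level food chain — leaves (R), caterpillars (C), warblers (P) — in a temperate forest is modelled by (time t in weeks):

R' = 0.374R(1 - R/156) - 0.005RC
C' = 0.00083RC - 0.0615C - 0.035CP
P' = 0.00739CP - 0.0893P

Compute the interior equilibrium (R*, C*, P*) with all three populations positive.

From dP/dt = 0: 0.00739C* = 0.0893, so C* = 12.1.
From dR/dt = 0: 0.374(1 - R*/156) = 0.005·12.1, giving R* = 156·(1 - 0.162) = 131.
From dC/dt = 0: 0.00083·131 - 0.0615 = 0.035P*, so P* = 0.0471/0.035 = 1.34.

R* ≈ 131, C* ≈ 12.1, P* ≈ 1.34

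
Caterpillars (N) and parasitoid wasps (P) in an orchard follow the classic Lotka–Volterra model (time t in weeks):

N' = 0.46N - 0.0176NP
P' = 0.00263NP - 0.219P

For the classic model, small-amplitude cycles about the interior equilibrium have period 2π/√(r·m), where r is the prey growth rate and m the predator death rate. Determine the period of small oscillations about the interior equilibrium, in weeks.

T ≈ 19.8 weeks

Here r = 0.46 and m = 0.219, so r·m = 0.101.
ω = √0.101 = 0.317 per week, hence T = 2π/ω ≈ 19.8 weeks.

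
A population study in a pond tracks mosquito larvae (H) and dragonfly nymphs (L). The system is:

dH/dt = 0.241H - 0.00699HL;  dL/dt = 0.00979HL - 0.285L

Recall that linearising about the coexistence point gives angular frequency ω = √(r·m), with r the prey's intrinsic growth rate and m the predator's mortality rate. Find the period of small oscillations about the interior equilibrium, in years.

T ≈ 24 years

Here r = 0.241 and m = 0.285, so r·m = 0.0687.
ω = √0.0687 = 0.262 per year, hence T = 2π/ω ≈ 24 years.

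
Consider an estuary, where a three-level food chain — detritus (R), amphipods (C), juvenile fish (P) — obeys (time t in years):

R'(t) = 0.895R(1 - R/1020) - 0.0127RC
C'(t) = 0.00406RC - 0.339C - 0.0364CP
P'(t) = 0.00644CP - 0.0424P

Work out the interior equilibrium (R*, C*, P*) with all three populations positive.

From dP/dt = 0: 0.00644C* = 0.0424, so C* = 6.58.
From dR/dt = 0: 0.895(1 - R*/1020) = 0.0127·6.58, giving R* = 1020·(1 - 0.0934) = 925.
From dC/dt = 0: 0.00406·925 - 0.339 = 0.0364P*, so P* = 3.42/0.0364 = 93.8.

R* ≈ 925, C* ≈ 6.58, P* ≈ 93.8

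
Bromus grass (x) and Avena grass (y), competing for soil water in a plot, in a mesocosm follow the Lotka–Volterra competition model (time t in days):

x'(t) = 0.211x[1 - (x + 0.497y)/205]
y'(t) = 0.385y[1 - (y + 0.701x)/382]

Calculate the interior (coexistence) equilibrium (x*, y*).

x* ≈ 23.2, y* ≈ 366

Setting both brackets to zero gives the nullclines x + 0.497y = 205 and 0.701x + y = 382.
Substituting y = 382 - 0.701x into the first: x(1 - 0.497·0.701) = 205 - 0.497·382.
So x* = 15.1/0.652 = 23.2, and then y* = 382 - 0.701·23.2 = 366.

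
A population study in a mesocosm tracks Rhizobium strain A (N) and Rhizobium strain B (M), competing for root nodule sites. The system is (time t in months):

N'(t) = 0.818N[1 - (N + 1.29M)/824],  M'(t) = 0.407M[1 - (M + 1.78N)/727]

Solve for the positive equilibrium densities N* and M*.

N* ≈ 87.8, M* ≈ 571

Setting both brackets to zero gives the nullclines N + 1.29M = 824 and 1.78N + M = 727.
Substituting M = 727 - 1.78N into the first: N(1 - 1.29·1.78) = 824 - 1.29·727.
So N* = -114/-1.3 = 87.8, and then M* = 727 - 1.78·87.8 = 571.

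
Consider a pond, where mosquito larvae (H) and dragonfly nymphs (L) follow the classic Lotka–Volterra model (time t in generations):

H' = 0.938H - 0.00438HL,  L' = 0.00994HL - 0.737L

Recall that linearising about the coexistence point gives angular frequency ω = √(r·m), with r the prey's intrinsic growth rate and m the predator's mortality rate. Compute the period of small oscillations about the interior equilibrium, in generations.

T ≈ 7.56 generations

Here r = 0.938 and m = 0.737, so r·m = 0.691.
ω = √0.691 = 0.831 per generation, hence T = 2π/ω ≈ 7.56 generations.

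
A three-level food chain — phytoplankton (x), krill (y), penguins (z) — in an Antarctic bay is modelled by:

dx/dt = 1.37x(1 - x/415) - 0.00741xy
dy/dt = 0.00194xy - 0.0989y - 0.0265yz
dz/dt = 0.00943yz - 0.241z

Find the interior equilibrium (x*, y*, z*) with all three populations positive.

From dz/dt = 0: 0.00943y* = 0.241, so y* = 25.6.
From dx/dt = 0: 1.37(1 - x*/415) = 0.00741·25.6, giving x* = 415·(1 - 0.138) = 358.
From dy/dt = 0: 0.00194·358 - 0.0989 = 0.0265z*, so z* = 0.595/0.0265 = 22.4.

x* ≈ 358, y* ≈ 25.6, z* ≈ 22.4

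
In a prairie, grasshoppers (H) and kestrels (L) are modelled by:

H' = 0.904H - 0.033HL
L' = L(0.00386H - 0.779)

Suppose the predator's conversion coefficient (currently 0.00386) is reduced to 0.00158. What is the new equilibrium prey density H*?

At the interior fixed point, setting dL/dt = 0 with L > 0 fixes H* = (predator death rate)/(HL coefficient) — independent of the other coefficients.
With the change, H* = 0.779/0.00158 = 493; it rises from 202.

H* ≈ 493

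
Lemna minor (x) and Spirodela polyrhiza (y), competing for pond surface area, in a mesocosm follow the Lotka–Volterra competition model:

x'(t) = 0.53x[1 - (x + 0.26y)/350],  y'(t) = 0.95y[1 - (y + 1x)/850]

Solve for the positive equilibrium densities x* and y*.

Setting both brackets to zero gives the nullclines x + 0.26y = 350 and 1x + y = 850.
Substituting y = 850 - 1x into the first: x(1 - 0.26·1) = 350 - 0.26·850.
So x* = 129/0.74 = 174, and then y* = 850 - 1·174 = 676.

x* ≈ 174, y* ≈ 676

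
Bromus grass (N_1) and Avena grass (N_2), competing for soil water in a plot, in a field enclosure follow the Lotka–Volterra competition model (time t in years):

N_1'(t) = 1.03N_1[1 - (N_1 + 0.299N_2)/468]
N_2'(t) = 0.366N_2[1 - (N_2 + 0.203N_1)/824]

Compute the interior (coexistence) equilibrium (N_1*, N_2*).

N_1* ≈ 236, N_2* ≈ 776

Setting both brackets to zero gives the nullclines N_1 + 0.299N_2 = 468 and 0.203N_1 + N_2 = 824.
Substituting N_2 = 824 - 0.203N_1 into the first: N_1(1 - 0.299·0.203) = 468 - 0.299·824.
So N_1* = 222/0.939 = 236, and then N_2* = 824 - 0.203·236 = 776.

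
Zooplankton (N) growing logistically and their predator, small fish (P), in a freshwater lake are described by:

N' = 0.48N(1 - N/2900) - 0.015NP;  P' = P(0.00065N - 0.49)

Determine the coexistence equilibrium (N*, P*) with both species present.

From dP/dt = 0 with P > 0: 0.00065N* = 0.49, so N* = 754.
Substitute into dN/dt = 0: 0.48(1 - 754/2900) = 0.015P*.
The bracket is 0.74, giving P* = 0.355/0.015 = 23.7.

N* ≈ 754, P* ≈ 23.7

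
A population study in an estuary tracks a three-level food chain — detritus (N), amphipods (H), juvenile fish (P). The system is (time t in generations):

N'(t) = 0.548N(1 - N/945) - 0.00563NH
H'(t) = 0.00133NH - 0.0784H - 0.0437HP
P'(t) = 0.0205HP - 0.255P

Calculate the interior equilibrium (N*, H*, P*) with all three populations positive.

N* ≈ 824, H* ≈ 12.4, P* ≈ 23.3

From dP/dt = 0: 0.0205H* = 0.255, so H* = 12.4.
From dN/dt = 0: 0.548(1 - N*/945) = 0.00563·12.4, giving N* = 945·(1 - 0.128) = 824.
From dH/dt = 0: 0.00133·824 - 0.0784 = 0.0437P*, so P* = 1.02/0.0437 = 23.3.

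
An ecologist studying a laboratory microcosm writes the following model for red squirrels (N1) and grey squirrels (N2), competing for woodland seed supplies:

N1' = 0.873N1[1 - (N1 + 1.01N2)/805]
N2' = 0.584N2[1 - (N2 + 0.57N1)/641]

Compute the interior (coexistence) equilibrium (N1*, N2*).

N1* ≈ 371, N2* ≈ 429

Setting both brackets to zero gives the nullclines N1 + 1.01N2 = 805 and 0.57N1 + N2 = 641.
Substituting N2 = 641 - 0.57N1 into the first: N1(1 - 1.01·0.57) = 805 - 1.01·641.
So N1* = 158/0.424 = 371, and then N2* = 641 - 0.57·371 = 429.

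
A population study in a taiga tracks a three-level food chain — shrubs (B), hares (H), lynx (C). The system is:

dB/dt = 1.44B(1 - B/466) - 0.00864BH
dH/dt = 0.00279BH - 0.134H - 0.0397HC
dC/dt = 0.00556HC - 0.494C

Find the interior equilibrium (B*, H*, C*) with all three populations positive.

From dC/dt = 0: 0.00556H* = 0.494, so H* = 88.8.
From dB/dt = 0: 1.44(1 - B*/466) = 0.00864·88.8, giving B* = 466·(1 - 0.533) = 218.
From dH/dt = 0: 0.00279·218 - 0.134 = 0.0397C*, so C* = 0.473/0.0397 = 11.9.

B* ≈ 218, H* ≈ 88.8, C* ≈ 11.9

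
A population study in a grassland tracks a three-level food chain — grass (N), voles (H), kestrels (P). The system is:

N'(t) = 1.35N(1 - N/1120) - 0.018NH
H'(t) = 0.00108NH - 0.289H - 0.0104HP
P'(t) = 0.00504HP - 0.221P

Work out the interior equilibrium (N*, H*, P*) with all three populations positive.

N* ≈ 465, H* ≈ 43.8, P* ≈ 20.5

From dP/dt = 0: 0.00504H* = 0.221, so H* = 43.8.
From dN/dt = 0: 1.35(1 - N*/1120) = 0.018·43.8, giving N* = 1120·(1 - 0.585) = 465.
From dH/dt = 0: 0.00108·465 - 0.289 = 0.0104P*, so P* = 0.213/0.0104 = 20.5.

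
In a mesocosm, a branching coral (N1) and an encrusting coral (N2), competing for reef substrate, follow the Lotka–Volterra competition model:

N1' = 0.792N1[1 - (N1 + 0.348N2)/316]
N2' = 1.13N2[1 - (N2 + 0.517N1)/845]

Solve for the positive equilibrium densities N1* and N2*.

N1* ≈ 26.8, N2* ≈ 831

Setting both brackets to zero gives the nullclines N1 + 0.348N2 = 316 and 0.517N1 + N2 = 845.
Substituting N2 = 845 - 0.517N1 into the first: N1(1 - 0.348·0.517) = 316 - 0.348·845.
So N1* = 21.9/0.82 = 26.8, and then N2* = 845 - 0.517·26.8 = 831.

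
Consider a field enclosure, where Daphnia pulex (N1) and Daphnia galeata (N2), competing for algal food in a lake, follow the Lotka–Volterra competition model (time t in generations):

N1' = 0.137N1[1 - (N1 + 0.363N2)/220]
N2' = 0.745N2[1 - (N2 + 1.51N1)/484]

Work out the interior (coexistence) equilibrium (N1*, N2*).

Setting both brackets to zero gives the nullclines N1 + 0.363N2 = 220 and 1.51N1 + N2 = 484.
Substituting N2 = 484 - 1.51N1 into the first: N1(1 - 0.363·1.51) = 220 - 0.363·484.
So N1* = 44.3/0.452 = 98.1, and then N2* = 484 - 1.51·98.1 = 336.

N1* ≈ 98.1, N2* ≈ 336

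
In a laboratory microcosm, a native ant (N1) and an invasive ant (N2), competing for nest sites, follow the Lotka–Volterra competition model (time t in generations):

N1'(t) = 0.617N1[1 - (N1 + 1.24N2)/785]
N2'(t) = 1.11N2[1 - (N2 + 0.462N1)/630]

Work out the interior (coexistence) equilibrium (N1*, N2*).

Setting both brackets to zero gives the nullclines N1 + 1.24N2 = 785 and 0.462N1 + N2 = 630.
Substituting N2 = 630 - 0.462N1 into the first: N1(1 - 1.24·0.462) = 785 - 1.24·630.
So N1* = 3.8/0.427 = 8.9, and then N2* = 630 - 0.462·8.9 = 626.

N1* ≈ 8.9, N2* ≈ 626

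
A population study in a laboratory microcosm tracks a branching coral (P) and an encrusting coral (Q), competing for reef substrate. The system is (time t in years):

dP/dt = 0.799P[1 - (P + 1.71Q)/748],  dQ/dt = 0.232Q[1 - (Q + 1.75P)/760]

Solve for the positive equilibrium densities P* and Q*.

P* ≈ 277, Q* ≈ 276

Setting both brackets to zero gives the nullclines P + 1.71Q = 748 and 1.75P + Q = 760.
Substituting Q = 760 - 1.75P into the first: P(1 - 1.71·1.75) = 748 - 1.71·760.
So P* = -552/-1.99 = 277, and then Q* = 760 - 1.75·277 = 276.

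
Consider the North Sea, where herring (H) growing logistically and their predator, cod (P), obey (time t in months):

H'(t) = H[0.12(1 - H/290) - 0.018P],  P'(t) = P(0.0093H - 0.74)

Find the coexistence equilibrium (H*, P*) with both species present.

From dP/dt = 0 with P > 0: 0.0093H* = 0.74, so H* = 79.6.
Substitute into dH/dt = 0: 0.12(1 - 79.6/290) = 0.018P*.
The bracket is 0.726, giving P* = 0.0871/0.018 = 4.84.

H* ≈ 79.6, P* ≈ 4.84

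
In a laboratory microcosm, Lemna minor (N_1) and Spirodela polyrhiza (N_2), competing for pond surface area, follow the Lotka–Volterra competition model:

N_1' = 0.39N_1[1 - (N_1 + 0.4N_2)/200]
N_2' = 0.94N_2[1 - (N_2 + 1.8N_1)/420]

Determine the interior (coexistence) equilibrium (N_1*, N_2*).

N_1* ≈ 114, N_2* ≈ 214

Setting both brackets to zero gives the nullclines N_1 + 0.4N_2 = 200 and 1.8N_1 + N_2 = 420.
Substituting N_2 = 420 - 1.8N_1 into the first: N_1(1 - 0.4·1.8) = 200 - 0.4·420.
So N_1* = 32/0.28 = 114, and then N_2* = 420 - 1.8·114 = 214.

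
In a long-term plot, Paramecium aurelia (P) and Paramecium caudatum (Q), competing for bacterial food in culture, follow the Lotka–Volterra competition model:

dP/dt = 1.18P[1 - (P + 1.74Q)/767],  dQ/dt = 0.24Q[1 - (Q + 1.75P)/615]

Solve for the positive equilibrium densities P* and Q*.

P* ≈ 148, Q* ≈ 356

Setting both brackets to zero gives the nullclines P + 1.74Q = 767 and 1.75P + Q = 615.
Substituting Q = 615 - 1.75P into the first: P(1 - 1.74·1.75) = 767 - 1.74·615.
So P* = -303/-2.04 = 148, and then Q* = 615 - 1.75·148 = 356.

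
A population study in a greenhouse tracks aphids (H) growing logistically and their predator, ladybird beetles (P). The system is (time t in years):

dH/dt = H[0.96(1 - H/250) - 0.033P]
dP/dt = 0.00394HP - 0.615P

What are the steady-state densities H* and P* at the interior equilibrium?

H* ≈ 156, P* ≈ 10.9

From dP/dt = 0 with P > 0: 0.00394H* = 0.615, so H* = 156.
Substitute into dH/dt = 0: 0.96(1 - 156/250) = 0.033P*.
The bracket is 0.376, giving P* = 0.361/0.033 = 10.9.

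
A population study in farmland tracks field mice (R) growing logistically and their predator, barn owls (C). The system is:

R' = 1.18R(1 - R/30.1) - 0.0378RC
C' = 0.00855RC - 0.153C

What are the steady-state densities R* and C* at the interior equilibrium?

From dC/dt = 0 with C > 0: 0.00855R* = 0.153, so R* = 17.9.
Substitute into dR/dt = 0: 1.18(1 - 17.9/30.1) = 0.0378C*.
The bracket is 0.405, giving C* = 0.478/0.0378 = 12.7.

R* ≈ 17.9, C* ≈ 12.7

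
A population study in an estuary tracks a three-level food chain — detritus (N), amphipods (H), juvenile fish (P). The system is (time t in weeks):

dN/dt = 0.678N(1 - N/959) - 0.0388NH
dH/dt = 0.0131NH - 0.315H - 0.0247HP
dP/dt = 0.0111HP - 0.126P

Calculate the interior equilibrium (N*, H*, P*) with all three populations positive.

From dP/dt = 0: 0.0111H* = 0.126, so H* = 11.4.
From dN/dt = 0: 0.678(1 - N*/959) = 0.0388·11.4, giving N* = 959·(1 - 0.65) = 336.
From dH/dt = 0: 0.0131·336 - 0.315 = 0.0247P*, so P* = 4.09/0.0247 = 165.

N* ≈ 336, H* ≈ 11.4, P* ≈ 165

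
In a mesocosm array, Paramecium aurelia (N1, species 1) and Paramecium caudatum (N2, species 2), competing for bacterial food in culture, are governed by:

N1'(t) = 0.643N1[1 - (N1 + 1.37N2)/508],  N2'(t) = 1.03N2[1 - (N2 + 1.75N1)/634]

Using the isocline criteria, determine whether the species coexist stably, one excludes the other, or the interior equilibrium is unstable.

unstable coexistence (outcome depends on initial conditions)

Compare the nullcline intercepts: K1/α12 = 508/1.37 = 371 < K2 = 634; K2/α21 = 634/1.75 = 362 < K1 = 508.
Since both are reversed, neither can invade when rare; the interior point is a saddle.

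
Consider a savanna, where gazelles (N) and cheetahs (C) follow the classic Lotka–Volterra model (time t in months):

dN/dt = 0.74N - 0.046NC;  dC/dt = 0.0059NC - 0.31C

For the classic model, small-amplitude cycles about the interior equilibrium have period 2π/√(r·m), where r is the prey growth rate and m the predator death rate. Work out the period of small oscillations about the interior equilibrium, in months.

T ≈ 13.1 months

Here r = 0.74 and m = 0.31, so r·m = 0.229.
ω = √0.229 = 0.479 per month, hence T = 2π/ω ≈ 13.1 months.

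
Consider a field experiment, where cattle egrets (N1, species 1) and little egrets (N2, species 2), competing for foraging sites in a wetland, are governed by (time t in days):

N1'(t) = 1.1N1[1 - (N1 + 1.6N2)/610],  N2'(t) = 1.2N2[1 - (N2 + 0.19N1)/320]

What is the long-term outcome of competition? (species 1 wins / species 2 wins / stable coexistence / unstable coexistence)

Compare the nullcline intercepts: K1/α12 = 610/1.6 = 381 > K2 = 320; K2/α21 = 320/0.19 = 1680 > K1 = 610.
Since both inequalities hold, each species can invade when rare, so the interior equilibrium is stable.

stable coexistence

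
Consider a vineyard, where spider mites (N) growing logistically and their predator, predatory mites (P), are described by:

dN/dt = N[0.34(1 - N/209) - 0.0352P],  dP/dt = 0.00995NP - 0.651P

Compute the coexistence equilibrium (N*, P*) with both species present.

From dP/dt = 0 with P > 0: 0.00995N* = 0.651, so N* = 65.4.
Substitute into dN/dt = 0: 0.34(1 - 65.4/209) = 0.0352P*.
The bracket is 0.687, giving P* = 0.234/0.0352 = 6.64.

N* ≈ 65.4, P* ≈ 6.64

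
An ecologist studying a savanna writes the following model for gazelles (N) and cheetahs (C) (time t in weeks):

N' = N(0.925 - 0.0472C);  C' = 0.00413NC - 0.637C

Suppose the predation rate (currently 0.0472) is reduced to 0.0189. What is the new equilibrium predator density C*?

At the interior fixed point, setting dN/dt = 0 with N > 0 fixes C* = (prey growth rate)/(NC coefficient) — independent of the other coefficients.
With the change, C* = 0.925/0.0189 = 48.9; it rises from 19.6.

C* ≈ 48.9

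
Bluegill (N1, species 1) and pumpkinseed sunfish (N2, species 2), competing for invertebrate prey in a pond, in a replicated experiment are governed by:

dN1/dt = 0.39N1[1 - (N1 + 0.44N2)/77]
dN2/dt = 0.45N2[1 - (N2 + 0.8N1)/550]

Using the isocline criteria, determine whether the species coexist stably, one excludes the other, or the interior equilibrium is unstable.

Compare the nullcline intercepts: K1/α12 = 77/0.44 = 175 < K2 = 550; K2/α21 = 550/0.8 = 688 > K1 = 77.
Since the inequalities point opposite ways, species 2 can invade but species 1 cannot.

species 2 excludes species 1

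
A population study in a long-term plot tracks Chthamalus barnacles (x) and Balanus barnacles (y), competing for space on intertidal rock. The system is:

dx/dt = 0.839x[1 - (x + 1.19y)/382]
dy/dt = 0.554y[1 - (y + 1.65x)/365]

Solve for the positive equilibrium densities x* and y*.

x* ≈ 54.3, y* ≈ 275

Setting both brackets to zero gives the nullclines x + 1.19y = 382 and 1.65x + y = 365.
Substituting y = 365 - 1.65x into the first: x(1 - 1.19·1.65) = 382 - 1.19·365.
So x* = -52.3/-0.963 = 54.3, and then y* = 365 - 1.65·54.3 = 275.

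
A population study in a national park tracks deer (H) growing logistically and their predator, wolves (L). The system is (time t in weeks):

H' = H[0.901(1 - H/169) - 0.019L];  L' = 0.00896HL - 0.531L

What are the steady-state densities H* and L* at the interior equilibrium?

From dL/dt = 0 with L > 0: 0.00896H* = 0.531, so H* = 59.3.
Substitute into dH/dt = 0: 0.901(1 - 59.3/169) = 0.019L*.
The bracket is 0.649, giving L* = 0.585/0.019 = 30.8.

H* ≈ 59.3, L* ≈ 30.8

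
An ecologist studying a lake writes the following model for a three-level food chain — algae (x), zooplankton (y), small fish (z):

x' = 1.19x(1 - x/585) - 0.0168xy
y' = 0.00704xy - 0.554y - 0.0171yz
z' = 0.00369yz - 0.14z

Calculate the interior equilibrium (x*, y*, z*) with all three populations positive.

From dz/dt = 0: 0.00369y* = 0.14, so y* = 37.9.
From dx/dt = 0: 1.19(1 - x*/585) = 0.0168·37.9, giving x* = 585·(1 - 0.536) = 272.
From dy/dt = 0: 0.00704·272 - 0.554 = 0.0171z*, so z* = 1.36/0.0171 = 79.4.

x* ≈ 272, y* ≈ 37.9, z* ≈ 79.4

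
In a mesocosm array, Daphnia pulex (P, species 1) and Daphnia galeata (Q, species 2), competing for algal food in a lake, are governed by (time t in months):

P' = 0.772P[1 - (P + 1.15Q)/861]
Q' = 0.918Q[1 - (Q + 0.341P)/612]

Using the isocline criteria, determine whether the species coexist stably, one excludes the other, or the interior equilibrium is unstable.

Compare the nullcline intercepts: K1/α12 = 861/1.15 = 749 > K2 = 612; K2/α21 = 612/0.341 = 1790 > K1 = 861.
Since both inequalities hold, each species can invade when rare, so the interior equilibrium is stable.

stable coexistence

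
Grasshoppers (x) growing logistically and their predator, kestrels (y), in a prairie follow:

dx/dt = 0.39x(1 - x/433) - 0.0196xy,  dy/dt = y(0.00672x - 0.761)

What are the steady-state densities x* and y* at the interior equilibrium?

x* ≈ 113, y* ≈ 14.7

From dy/dt = 0 with y > 0: 0.00672x* = 0.761, so x* = 113.
Substitute into dx/dt = 0: 0.39(1 - 113/433) = 0.0196y*.
The bracket is 0.738, giving y* = 0.288/0.0196 = 14.7.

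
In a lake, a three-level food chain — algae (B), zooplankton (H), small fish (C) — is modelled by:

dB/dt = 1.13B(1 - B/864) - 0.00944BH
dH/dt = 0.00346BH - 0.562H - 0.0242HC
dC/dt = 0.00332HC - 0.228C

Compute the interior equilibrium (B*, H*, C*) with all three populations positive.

B* ≈ 368, H* ≈ 68.7, C* ≈ 29.4

From dC/dt = 0: 0.00332H* = 0.228, so H* = 68.7.
From dB/dt = 0: 1.13(1 - B*/864) = 0.00944·68.7, giving B* = 864·(1 - 0.574) = 368.
From dH/dt = 0: 0.00346·368 - 0.562 = 0.0242C*, so C* = 0.712/0.0242 = 29.4.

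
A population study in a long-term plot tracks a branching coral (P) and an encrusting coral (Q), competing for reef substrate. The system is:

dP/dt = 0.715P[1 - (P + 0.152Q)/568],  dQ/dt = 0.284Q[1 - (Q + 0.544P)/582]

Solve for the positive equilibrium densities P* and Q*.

Setting both brackets to zero gives the nullclines P + 0.152Q = 568 and 0.544P + Q = 582.
Substituting Q = 582 - 0.544P into the first: P(1 - 0.152·0.544) = 568 - 0.152·582.
So P* = 480/0.917 = 523, and then Q* = 582 - 0.544·523 = 298.

P* ≈ 523, Q* ≈ 298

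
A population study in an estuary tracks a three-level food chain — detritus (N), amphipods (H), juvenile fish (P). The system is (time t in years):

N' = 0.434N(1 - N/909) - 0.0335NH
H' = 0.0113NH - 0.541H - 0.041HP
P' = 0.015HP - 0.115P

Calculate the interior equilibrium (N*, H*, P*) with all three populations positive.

From dP/dt = 0: 0.015H* = 0.115, so H* = 7.67.
From dN/dt = 0: 0.434(1 - N*/909) = 0.0335·7.67, giving N* = 909·(1 - 0.592) = 371.
From dH/dt = 0: 0.0113·371 - 0.541 = 0.041P*, so P* = 3.65/0.041 = 89.1.

N* ≈ 371, H* ≈ 7.67, P* ≈ 89.1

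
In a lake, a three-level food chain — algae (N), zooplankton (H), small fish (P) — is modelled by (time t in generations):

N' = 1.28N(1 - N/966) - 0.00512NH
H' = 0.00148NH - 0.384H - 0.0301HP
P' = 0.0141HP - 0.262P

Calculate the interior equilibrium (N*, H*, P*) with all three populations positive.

N* ≈ 894, H* ≈ 18.6, P* ≈ 31.2

From dP/dt = 0: 0.0141H* = 0.262, so H* = 18.6.
From dN/dt = 0: 1.28(1 - N*/966) = 0.00512·18.6, giving N* = 966·(1 - 0.0743) = 894.
From dH/dt = 0: 0.00148·894 - 0.384 = 0.0301P*, so P* = 0.939/0.0301 = 31.2.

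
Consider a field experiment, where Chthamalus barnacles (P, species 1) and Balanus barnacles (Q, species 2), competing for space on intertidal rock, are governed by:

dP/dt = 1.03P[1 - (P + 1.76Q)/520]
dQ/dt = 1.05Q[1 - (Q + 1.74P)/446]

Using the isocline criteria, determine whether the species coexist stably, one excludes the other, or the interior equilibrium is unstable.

Compare the nullcline intercepts: K1/α12 = 520/1.76 = 295 < K2 = 446; K2/α21 = 446/1.74 = 256 < K1 = 520.
Since both are reversed, neither can invade when rare; the interior point is a saddle.

unstable coexistence (outcome depends on initial conditions)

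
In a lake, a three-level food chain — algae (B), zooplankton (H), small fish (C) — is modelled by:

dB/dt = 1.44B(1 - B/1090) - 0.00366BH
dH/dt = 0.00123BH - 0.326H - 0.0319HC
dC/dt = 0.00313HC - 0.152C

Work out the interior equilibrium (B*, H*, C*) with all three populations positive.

B* ≈ 955, H* ≈ 48.6, C* ≈ 26.6

From dC/dt = 0: 0.00313H* = 0.152, so H* = 48.6.
From dB/dt = 0: 1.44(1 - B*/1090) = 0.00366·48.6, giving B* = 1090·(1 - 0.123) = 955.
From dH/dt = 0: 0.00123·955 - 0.326 = 0.0319C*, so C* = 0.849/0.0319 = 26.6.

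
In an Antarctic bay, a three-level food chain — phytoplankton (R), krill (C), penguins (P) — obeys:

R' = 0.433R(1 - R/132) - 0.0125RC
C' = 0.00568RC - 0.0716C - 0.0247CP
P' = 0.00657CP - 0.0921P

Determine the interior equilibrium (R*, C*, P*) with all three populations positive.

R* ≈ 78.6, C* ≈ 14, P* ≈ 15.2

From dP/dt = 0: 0.00657C* = 0.0921, so C* = 14.
From dR/dt = 0: 0.433(1 - R*/132) = 0.0125·14, giving R* = 132·(1 - 0.405) = 78.6.
From dC/dt = 0: 0.00568·78.6 - 0.0716 = 0.0247P*, so P* = 0.375/0.0247 = 15.2.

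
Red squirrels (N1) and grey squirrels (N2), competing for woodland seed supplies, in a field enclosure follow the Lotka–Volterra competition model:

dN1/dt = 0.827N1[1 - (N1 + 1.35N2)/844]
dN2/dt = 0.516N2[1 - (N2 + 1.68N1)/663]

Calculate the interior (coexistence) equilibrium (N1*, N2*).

Setting both brackets to zero gives the nullclines N1 + 1.35N2 = 844 and 1.68N1 + N2 = 663.
Substituting N2 = 663 - 1.68N1 into the first: N1(1 - 1.35·1.68) = 844 - 1.35·663.
So N1* = -51.1/-1.27 = 40.3, and then N2* = 663 - 1.68·40.3 = 595.

N1* ≈ 40.3, N2* ≈ 595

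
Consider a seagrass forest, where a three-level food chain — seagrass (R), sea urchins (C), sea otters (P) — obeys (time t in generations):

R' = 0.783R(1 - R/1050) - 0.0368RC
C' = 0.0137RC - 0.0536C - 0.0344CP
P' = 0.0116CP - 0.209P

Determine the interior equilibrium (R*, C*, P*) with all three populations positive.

R* ≈ 161, C* ≈ 18, P* ≈ 62.5

From dP/dt = 0: 0.0116C* = 0.209, so C* = 18.
From dR/dt = 0: 0.783(1 - R*/1050) = 0.0368·18, giving R* = 1050·(1 - 0.847) = 161.
From dC/dt = 0: 0.0137·161 - 0.0536 = 0.0344P*, so P* = 2.15/0.0344 = 62.5.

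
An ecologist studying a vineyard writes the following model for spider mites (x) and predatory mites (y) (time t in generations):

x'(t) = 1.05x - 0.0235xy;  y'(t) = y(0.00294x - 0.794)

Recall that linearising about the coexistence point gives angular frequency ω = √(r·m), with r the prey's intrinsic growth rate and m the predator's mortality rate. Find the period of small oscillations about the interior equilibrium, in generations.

Here r = 1.05 and m = 0.794, so r·m = 0.834.
ω = √0.834 = 0.913 per generation, hence T = 2π/ω ≈ 6.88 generations.

T ≈ 6.88 generations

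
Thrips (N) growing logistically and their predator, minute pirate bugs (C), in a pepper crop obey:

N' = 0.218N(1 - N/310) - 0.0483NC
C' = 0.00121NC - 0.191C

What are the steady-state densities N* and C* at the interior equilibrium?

N* ≈ 158, C* ≈ 2.22

From dC/dt = 0 with C > 0: 0.00121N* = 0.191, so N* = 158.
Substitute into dN/dt = 0: 0.218(1 - 158/310) = 0.0483C*.
The bracket is 0.491, giving C* = 0.107/0.0483 = 2.22.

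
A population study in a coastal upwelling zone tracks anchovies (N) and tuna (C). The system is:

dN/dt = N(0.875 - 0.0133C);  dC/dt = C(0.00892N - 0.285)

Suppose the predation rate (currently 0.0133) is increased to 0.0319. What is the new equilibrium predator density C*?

C* ≈ 27.4

At the interior fixed point, setting dN/dt = 0 with N > 0 fixes C* = (prey growth rate)/(NC coefficient) — independent of the other coefficients.
With the change, C* = 0.875/0.0319 = 27.4; it falls from 65.8.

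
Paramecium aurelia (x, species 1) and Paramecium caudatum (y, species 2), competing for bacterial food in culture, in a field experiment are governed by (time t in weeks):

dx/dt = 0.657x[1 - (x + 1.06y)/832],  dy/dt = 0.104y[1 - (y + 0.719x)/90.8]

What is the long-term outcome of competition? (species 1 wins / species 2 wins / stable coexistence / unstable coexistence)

Compare the nullcline intercepts: K1/α12 = 832/1.06 = 785 > K2 = 90.8; K2/α21 = 90.8/0.719 = 126 < K1 = 832.
Since the inequalities point opposite ways, species 1 can invade but species 2 cannot.

species 1 excludes species 2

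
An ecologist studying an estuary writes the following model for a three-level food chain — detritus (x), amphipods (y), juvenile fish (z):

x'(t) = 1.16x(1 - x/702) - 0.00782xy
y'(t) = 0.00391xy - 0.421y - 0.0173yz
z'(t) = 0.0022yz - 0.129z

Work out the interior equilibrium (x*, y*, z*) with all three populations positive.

From dz/dt = 0: 0.0022y* = 0.129, so y* = 58.6.
From dx/dt = 0: 1.16(1 - x*/702) = 0.00782·58.6, giving x* = 702·(1 - 0.395) = 425.
From dy/dt = 0: 0.00391·425 - 0.421 = 0.0173z*, so z* = 1.24/0.0173 = 71.6.

x* ≈ 425, y* ≈ 58.6, z* ≈ 71.6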